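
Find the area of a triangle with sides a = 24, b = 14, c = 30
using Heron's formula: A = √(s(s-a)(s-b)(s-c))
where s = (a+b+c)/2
s = (24 + 14 + 30)/2 = 68/2 = 34
s − a = 10, s − b = 20, s − c = 4
s(s−a)(s−b)(s−c) = 34·10·20·4 = 27200
Area = √27200 ≈ 164.924

s = 34.0, Area = 164.9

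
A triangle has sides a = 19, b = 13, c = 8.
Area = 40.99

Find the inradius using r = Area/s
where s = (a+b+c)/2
s = (19 + 13 + 8)/2 = 40/2 = 20
r = Area/s = 40.99/20 ≈ 2.0495

r = 2.05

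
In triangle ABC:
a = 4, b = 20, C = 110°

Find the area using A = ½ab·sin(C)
A = ½·a·b·sin(C) = ½·4·20·sin(110°)
sin(110°) ≈ 0.939693
A ≈ ½·80·0.939693 = 40·0.939693 ≈ 37.5877

Area = 37.59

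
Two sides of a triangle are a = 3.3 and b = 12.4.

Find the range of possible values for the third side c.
Triangle inequality: |a − b| < c < a + b
|a − b| = |3.3 − 12.4| = 9.1
a + b = 3.3 + 12.4 = 15.7

9.1 < c < 15.7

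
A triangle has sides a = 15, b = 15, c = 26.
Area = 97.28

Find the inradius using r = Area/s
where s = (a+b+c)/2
s = (15 + 15 + 26)/2 = 56/2 = 28
r = Area/s = 97.28/28 ≈ 3.47429

r = 3.474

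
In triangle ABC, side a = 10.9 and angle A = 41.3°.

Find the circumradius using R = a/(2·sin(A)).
R = a/(2·sin(A)) = 10.9/(2·sin(41.3°))
sin(41.3°) ≈ 0.660002
R ≈ 10.9/(2·0.660002) = 10.9/1.32 ≈ 8.25755

R = 8.258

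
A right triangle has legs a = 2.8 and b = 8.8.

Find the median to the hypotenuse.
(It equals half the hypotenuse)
Hypotenuse c = √(a² + b²) = √(7.84 + 77.44) = √85.28 ≈ 9.23472
Median to hypotenuse = c/2 ≈ 9.23472/2 ≈ 4.61736

Median = 4.617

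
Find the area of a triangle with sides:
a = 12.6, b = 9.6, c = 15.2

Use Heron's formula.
s = (12.6 + 9.6 + 15.2)/2 = 37.4/2 = 18.7
s − a = 6.1, s − b = 9.1, s − c = 3.5
s(s−a)(s−b)(s−c) = 18.7·6.1·9.1·3.5 ≈ 3633.13
Area = √3633.13 ≈ 60.2754

Area = 60.28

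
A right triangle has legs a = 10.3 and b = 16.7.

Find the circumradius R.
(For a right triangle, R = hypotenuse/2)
Hypotenuse c = √(a² + b²) = √(106.09 + 278.89) = √384.98 ≈ 19.6209
R = c/2 ≈ 19.6209/2 ≈ 9.81045

R = 9.81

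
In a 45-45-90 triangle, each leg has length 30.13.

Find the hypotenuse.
In a 45-45-90 triangle the sides are in ratio 1 : 1 : √2, so hypotenuse = leg·√2.
Hypotenuse = 30.13·√2 ≈ 30.13·1.41421 ≈ 42.6103

Hypotenuse = 30.13√2 = 42.61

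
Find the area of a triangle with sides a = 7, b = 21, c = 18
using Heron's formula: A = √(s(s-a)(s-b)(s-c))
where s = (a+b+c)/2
s = (7 + 21 + 18)/2 = 46/2 = 23
s − a = 16, s − b = 2, s − c = 5
s(s−a)(s−b)(s−c) = 23·16·2·5 = 3680
Area = √3680 ≈ 60.663

s = 23.0, Area = 60.66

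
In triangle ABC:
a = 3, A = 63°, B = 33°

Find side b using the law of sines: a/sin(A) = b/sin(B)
a/sin(A) = b/sin(B)  ⇒  b = a·sin(B)/sin(A) = 3·sin(33°)/sin(63°)
sin(33°) ≈ 0.544639, sin(63°) ≈ 0.891007
b ≈ 3·0.544639/0.891007 ≈ 1.63392/0.891007 ≈ 1.83379

b = 1.834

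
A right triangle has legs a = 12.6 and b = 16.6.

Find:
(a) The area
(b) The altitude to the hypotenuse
(a) The legs are perpendicular, so Area = ½·a·b = ½·12.6·16.6 = ½·209.16 = 104.58
(b) Hypotenuse c = √(a² + b²) = √(158.76 + 275.56) = √434.32 ≈ 20.8403
    Area = ½·c·h_c  ⇒  h_c = 2·Area/c = 209.16/20.8403 ≈ 10.0363

Area = 104.58, h_c = 10.04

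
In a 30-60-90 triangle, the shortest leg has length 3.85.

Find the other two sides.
In a 30-60-90 triangle the sides are in ratio 1 : √3 : 2 (short leg : long leg : hypotenuse).
Long leg = 3.85·√3 ≈ 3.85·1.73205 ≈ 6.6684
Hypotenuse = 2·3.85 = 7.7

Long leg = 3.85√3 = 6.668, Hypotenuse = 7.7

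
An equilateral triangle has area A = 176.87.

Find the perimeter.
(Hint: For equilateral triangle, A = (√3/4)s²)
A = (√3/4)s²  ⇒  s² = 4A/√3 = 4·176.87/√3 = 707.48/1.73205 ≈ 408.464
s ≈ √408.464 ≈ 20.2105
Perimeter = 3s ≈ 3·20.2105 ≈ 60.6315

Perimeter = 60.63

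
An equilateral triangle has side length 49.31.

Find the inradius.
r = Area/s with s the semi-perimeter.
Area = (√3/4)·49.31² = (√3/4)·2431.4761 ≈ 0.433013·2431.4761 ≈ 1052.86
s = 3·49.31/2 = 73.965
r ≈ 1052.86/73.965 ≈ 14.2346
(Equivalently r = side/(2√3) = 49.31/3.4641 ≈ 14.2346.)

r = 14.23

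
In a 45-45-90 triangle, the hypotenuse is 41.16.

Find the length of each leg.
In a 45-45-90 triangle hypotenuse = leg·√2, so leg = hypotenuse/√2.
Leg = 41.16/√2 ≈ 41.16/1.41421 ≈ 29.1045

Each leg = 29.1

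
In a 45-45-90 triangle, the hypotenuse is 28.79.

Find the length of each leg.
In a 45-45-90 triangle hypotenuse = leg·√2, so leg = hypotenuse/√2.
Leg = 28.79/√2 ≈ 28.79/1.41421 ≈ 20.3576

Each leg = 20.36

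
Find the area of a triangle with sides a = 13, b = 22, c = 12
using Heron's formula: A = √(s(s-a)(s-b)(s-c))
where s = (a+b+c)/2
s = (13 + 22 + 12)/2 = 47/2 = 23.5
s − a = 10.5, s − b = 1.5, s − c = 11.5
s(s−a)(s−b)(s−c) = 23.5·10.5·1.5·11.5 = 4256.4375
Area = √4256.4375 ≈ 65.2414

s = 23.5, Area = 65.24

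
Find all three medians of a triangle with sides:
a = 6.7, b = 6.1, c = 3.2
Median formula: m_a = ½√(2b² + 2c² − a²) (and cyclically). a² = 44.89, b² = 37.21, c² = 10.24.
m_a = ½√(2·37.21 + 2·10.24 − 44.89) = ½√50.01 ≈ ½·7.07177 ≈ 3.53589
m_b = ½√(2·44.89 + 2·10.24 − 37.21) = ½√73.05 ≈ ½·8.54693 ≈ 4.27346
m_c = ½√(2·44.89 + 2·37.21 − 10.24) = ½√153.96 ≈ ½·12.4081 ≈ 6.20403

m_a = 3.536, m_b = 4.273, m_c = 6.204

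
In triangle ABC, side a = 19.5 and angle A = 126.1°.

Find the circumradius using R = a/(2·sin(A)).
R = a/(2·sin(A)) = 19.5/(2·sin(126.1°))
sin(126.1°) ≈ 0.80799
R ≈ 19.5/(2·0.80799) = 19.5/1.61598 ≈ 12.067

R = 12.07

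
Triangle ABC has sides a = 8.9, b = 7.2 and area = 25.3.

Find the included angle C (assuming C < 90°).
Area = ½·a·b·sin(C)  ⇒  sin(C) = 2·Area/(a·b) = 2·25.3/(8.9·7.2) = 50.6/64.08 ≈ 0.789638
C = arcsin(0.789638) ≈ 52.1517° (taking the acute solution since C < 90°)

C = 52.15°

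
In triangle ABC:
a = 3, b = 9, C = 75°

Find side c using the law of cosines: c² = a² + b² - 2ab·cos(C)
c² = 3² + 9² − 2·3·9·cos(75°)
cos(75°) ≈ 0.258819
c² ≈ 9 + 81 − 54·(0.258819) ≈ 90 − 13.9762 ≈ 76.0238
c ≈ √76.0238 ≈ 8.71916

c = 8.719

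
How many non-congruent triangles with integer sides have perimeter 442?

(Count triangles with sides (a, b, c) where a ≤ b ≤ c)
Let a ≤ b ≤ c with a + b + c = 442. The only binding inequality is a + b > c, i.e. 442 − c > c, so c < 442/2; and c ≥ 442/3 since c is the largest side.
So 148 ≤ c ≤ 220. For each c, b runs from ⌈(442 − c)/2⌉ up to c (then a = 442 − b − c satisfies 1 ≤ a ≤ b automatically), giving c − ⌈(442 − c)/2⌉ + 1 choices.
Summing over c: 2 + 3 + 5 + 6 + … + 108 + 110  (73 terms, c = 148, …, 220) = 4070
Check (closed form: nearest integer to p²/48 for even p, (p+3)²/48 for odd p): 442²/48 = 195364/48 ≈ 4070.08 → 4070

4070 triangles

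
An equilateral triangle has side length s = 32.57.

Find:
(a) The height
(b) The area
(a) The height splits the triangle into two 30-60-90 halves: h = s·√3/2 = 32.57·1.73205/2 ≈ 56.4129/2 ≈ 28.2064
(b) Area = (√3/4)·s² = (√3/4)·32.57² = (√3/4)·1060.8049 ≈ 0.433013·1060.8049 ≈ 459.342

Height = 28.21, Area = 459.3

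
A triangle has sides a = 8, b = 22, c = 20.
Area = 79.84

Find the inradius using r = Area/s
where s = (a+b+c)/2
s = (8 + 22 + 20)/2 = 50/2 = 25
r = Area/s = 79.84/25 ≈ 3.1936

r = 3.194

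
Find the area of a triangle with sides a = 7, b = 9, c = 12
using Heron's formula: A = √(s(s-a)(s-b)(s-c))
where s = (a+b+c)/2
s = (7 + 9 + 12)/2 = 28/2 = 14
s − a = 7, s − b = 5, s − c = 2
s(s−a)(s−b)(s−c) = 14·7·5·2 = 980
Area = √980 ≈ 31.305

s = 14.0, Area = 31.3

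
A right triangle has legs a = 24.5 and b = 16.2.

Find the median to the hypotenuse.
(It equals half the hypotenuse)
Hypotenuse c = √(a² + b²) = √(600.25 + 262.44) = √862.69 ≈ 29.3716
Median to hypotenuse = c/2 ≈ 29.3716/2 ≈ 14.6858

Median = 14.69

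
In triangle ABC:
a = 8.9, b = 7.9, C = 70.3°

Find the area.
Two sides and the included angle (SAS): A = ½·a·b·sin(C) = ½·8.9·7.9·sin(70.3°)
sin(70.3°) ≈ 0.941471
A ≈ ½·70.31·0.941471 = 35.155·0.941471 ≈ 33.0974

Area = 33.1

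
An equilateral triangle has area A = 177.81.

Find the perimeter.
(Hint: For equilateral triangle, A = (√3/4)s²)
A = (√3/4)s²  ⇒  s² = 4A/√3 = 4·177.81/√3 = 711.24/1.73205 ≈ 410.635
s ≈ √410.635 ≈ 20.2641
Perimeter = 3s ≈ 3·20.2641 ≈ 60.7924

Perimeter = 60.79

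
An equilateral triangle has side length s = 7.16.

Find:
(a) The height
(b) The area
(a) The height splits the triangle into two 30-60-90 halves: h = s·√3/2 = 7.16·1.73205/2 ≈ 12.4015/2 ≈ 6.20074
(b) Area = (√3/4)·s² = (√3/4)·7.16² = (√3/4)·51.2656 ≈ 0.433013·51.2656 ≈ 22.1987

Height = 6.201, Area = 22.2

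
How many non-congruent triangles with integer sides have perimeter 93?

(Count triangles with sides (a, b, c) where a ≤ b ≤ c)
Let a ≤ b ≤ c with a + b + c = 93. The only binding inequality is a + b > c, i.e. 93 − c > c, so c < 93/2; and c ≥ 93/3 since c is the largest side.
So 31 ≤ c ≤ 46. For each c, b runs from ⌈(93 − c)/2⌉ up to c (then a = 93 − b − c satisfies 1 ≤ a ≤ b automatically), giving c − ⌈(93 − c)/2⌉ + 1 choices.
Summing over c: 1 + 2 + 4 + 5 + … + 22 + 23  (16 terms, c = 31, …, 46) = 192
Check (closed form: nearest integer to p²/48 for even p, (p+3)²/48 for odd p): (93+3)²/48 = 96²/48 = 9216/48 ≈ 192.00 → 192

192 triangles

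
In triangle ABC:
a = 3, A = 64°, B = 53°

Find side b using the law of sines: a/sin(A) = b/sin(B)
a/sin(A) = b/sin(B)  ⇒  b = a·sin(B)/sin(A) = 3·sin(53°)/sin(64°)
sin(53°) ≈ 0.798636, sin(64°) ≈ 0.898794
b ≈ 3·0.798636/0.898794 ≈ 2.39591/0.898794 ≈ 2.66569

b = 2.666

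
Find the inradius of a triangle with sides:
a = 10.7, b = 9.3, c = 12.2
r = Area/s where s is the semi-perimeter.
s = (10.7 + 9.3 + 12.2)/2 = 32.2/2 = 16.1
Area = √(s(s−a)(s−b)(s−c)) = √(16.1·5.4·6.8·3.9) ≈ √2305.65 ≈ 48.0172
r ≈ 48.0172/16.1 ≈ 2.98243

r = 2.982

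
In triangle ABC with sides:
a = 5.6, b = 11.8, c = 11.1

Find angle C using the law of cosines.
c² = a² + b² − 2ab·cos(C)  ⇒  cos(C) = (a² + b² − c²)/(2ab)
cos(C) = (5.6² + 11.8² − 11.1²)/(2·5.6·11.8) = (31.36 + 139.24 − 123.21)/132.16 = 47.39/132.16 ≈ 0.358581
C = arccos(0.358581) ≈ 68.987°

C = 68.99°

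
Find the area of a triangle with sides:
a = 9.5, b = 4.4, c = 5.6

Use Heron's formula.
s = (9.5 + 4.4 + 5.6)/2 = 19.5/2 = 9.75
s − a = 0.25, s − b = 5.35, s − c = 4.15
s(s−a)(s−b)(s−c) = 9.75·0.25·5.35·4.15 ≈ 54.1186
Area = √54.1186 ≈ 7.35653

Area = 7.357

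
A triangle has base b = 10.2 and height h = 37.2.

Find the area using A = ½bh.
A = ½·b·h = ½·10.2·37.2 = ½·379.44 = 189.72

Area = 189.72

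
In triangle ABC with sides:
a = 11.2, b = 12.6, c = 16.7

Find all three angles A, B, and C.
Law of cosines for each angle (a² = 125.44, b² = 158.76, c² = 278.89):
cos(A) = (b² + c² − a²)/(2bc) = (158.76 + 278.89 − 125.44)/(2·12.6·16.7) = 312.21/420.84 ≈ 0.741873  ⇒  A ≈ 42.1088°
cos(B) = (a² + c² − b²)/(2ac) = (125.44 + 278.89 − 158.76)/(2·11.2·16.7) = 245.57/374.08 ≈ 0.656464  ⇒  B ≈ 48.9693°
cos(C) = (a² + b² − c²)/(2ab) = (125.44 + 158.76 − 278.89)/(2·11.2·12.6) = 5.31/282.24 ≈ 0.0188138  ⇒  C ≈ 88.922°
Check: A + B + C ≈ 180°

A = 42.11°, B = 48.97°, C = 88.92°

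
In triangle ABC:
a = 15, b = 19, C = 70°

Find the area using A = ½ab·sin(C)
A = ½·a·b·sin(C) = ½·15·19·sin(70°)
sin(70°) ≈ 0.939693
A ≈ ½·285·0.939693 = 142.5·0.939693 ≈ 133.906

Area = 133.9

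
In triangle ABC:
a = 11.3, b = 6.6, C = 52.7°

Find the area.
Two sides and the included angle (SAS): A = ½·a·b·sin(C) = ½·11.3·6.6·sin(52.7°)
sin(52.7°) ≈ 0.795473
A ≈ ½·74.58·0.795473 = 37.29·0.795473 ≈ 29.6632

Area = 29.66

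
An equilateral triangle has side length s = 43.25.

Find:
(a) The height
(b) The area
(a) The height splits the triangle into two 30-60-90 halves: h = s·√3/2 = 43.25·1.73205/2 ≈ 74.9112/2 ≈ 37.4556
(b) Area = (√3/4)·s² = (√3/4)·43.25² = (√3/4)·1870.5625 ≈ 0.433013·1870.5625 ≈ 809.977

Height = 37.46, Area = 810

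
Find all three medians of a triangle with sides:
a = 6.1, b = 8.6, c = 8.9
Median formula: m_a = ½√(2b² + 2c² − a²) (and cyclically). a² = 37.21, b² = 73.96, c² = 79.21.
m_a = ½√(2·73.96 + 2·79.21 − 37.21) = ½√269.13 ≈ ½·16.4052 ≈ 8.20259
m_b = ½√(2·37.21 + 2·79.21 − 73.96) = ½√158.88 ≈ ½·12.6048 ≈ 6.30238
m_c = ½√(2·37.21 + 2·73.96 − 79.21) = ½√143.13 ≈ ½·11.9637 ≈ 5.98185

m_a = 8.203, m_b = 6.302, m_c = 5.982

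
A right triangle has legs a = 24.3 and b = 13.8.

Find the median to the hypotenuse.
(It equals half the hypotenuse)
Hypotenuse c = √(a² + b²) = √(590.49 + 190.44) = √780.93 ≈ 27.9451
Median to hypotenuse = c/2 ≈ 27.9451/2 ≈ 13.9726

Median = 13.97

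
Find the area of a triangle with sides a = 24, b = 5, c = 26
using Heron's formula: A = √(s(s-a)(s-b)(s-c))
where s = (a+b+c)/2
s = (24 + 5 + 26)/2 = 55/2 = 27.5
s − a = 3.5, s − b = 22.5, s − c = 1.5
s(s−a)(s−b)(s−c) = 27.5·3.5·22.5·1.5 = 3248.4375
Area = √3248.4375 ≈ 56.9951

s = 27.5, Area = 57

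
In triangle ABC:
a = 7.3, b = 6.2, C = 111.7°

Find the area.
Two sides and the included angle (SAS): A = ½·a·b·sin(C) = ½·7.3·6.2·sin(111.7°)
sin(111.7°) ≈ 0.929133
A ≈ ½·45.26·0.929133 = 22.63·0.929133 ≈ 21.0263

Area = 21.03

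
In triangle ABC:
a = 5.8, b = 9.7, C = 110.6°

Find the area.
Two sides and the included angle (SAS): A = ½·a·b·sin(C) = ½·5.8·9.7·sin(110.6°)
sin(110.6°) ≈ 0.93606
A ≈ ½·56.26·0.93606 = 28.13·0.93606 ≈ 26.3314

Area = 26.33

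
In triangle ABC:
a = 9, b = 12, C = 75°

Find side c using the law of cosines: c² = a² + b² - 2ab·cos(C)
c² = 9² + 12² − 2·9·12·cos(75°)
cos(75°) ≈ 0.258819
c² ≈ 81 + 144 − 216·(0.258819) ≈ 225 − 55.9049 ≈ 169.095
c ≈ √169.095 ≈ 13.0037

c = 13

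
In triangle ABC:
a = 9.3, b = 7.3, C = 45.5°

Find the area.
Two sides and the included angle (SAS): A = ½·a·b·sin(C) = ½·9.3·7.3·sin(45.5°)
sin(45.5°) ≈ 0.71325
A ≈ ½·67.89·0.71325 = 33.945·0.71325 ≈ 24.2113

Area = 24.21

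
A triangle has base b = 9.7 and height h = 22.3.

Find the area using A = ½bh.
A = ½·b·h = ½·9.7·22.3 = ½·216.31 = 108.155

Area = 108.155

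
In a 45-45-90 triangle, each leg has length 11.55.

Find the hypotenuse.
In a 45-45-90 triangle the sides are in ratio 1 : 1 : √2, so hypotenuse = leg·√2.
Hypotenuse = 11.55·√2 ≈ 11.55·1.41421 ≈ 16.3342

Hypotenuse = 11.55√2 = 16.33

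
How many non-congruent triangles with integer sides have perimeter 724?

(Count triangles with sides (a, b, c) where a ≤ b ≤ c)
Let a ≤ b ≤ c with a + b + c = 724. The only binding inequality is a + b > c, i.e. 724 − c > c, so c < 724/2; and c ≥ 724/3 since c is the largest side.
So 242 ≤ c ≤ 361. For each c, b runs from ⌈(724 − c)/2⌉ up to c (then a = 724 − b − c satisfies 1 ≤ a ≤ b automatically), giving c − ⌈(724 − c)/2⌉ + 1 choices.
Summing over c: 2 + 3 + 5 + 6 + … + 179 + 180  (120 terms, c = 242, …, 361) = 10920
Check (closed form: nearest integer to p²/48 for even p, (p+3)²/48 for odd p): 724²/48 = 524176/48 ≈ 10920.33 → 10920

10920 triangles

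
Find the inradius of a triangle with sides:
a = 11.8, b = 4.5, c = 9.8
r = Area/s where s is the semi-perimeter.
s = (11.8 + 4.5 + 9.8)/2 = 26.1/2 = 13.05
Area = √(s(s−a)(s−b)(s−c)) = √(13.05·1.25·8.55·3.25) ≈ √453.284 ≈ 21.2905
r ≈ 21.2905/13.05 ≈ 1.63145

r = 1.631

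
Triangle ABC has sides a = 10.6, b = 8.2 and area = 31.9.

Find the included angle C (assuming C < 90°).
Area = ½·a·b·sin(C)  ⇒  sin(C) = 2·Area/(a·b) = 2·31.9/(10.6·8.2) = 63.8/86.92 ≈ 0.734008
C = arcsin(0.734008) ≈ 47.2235° (taking the acute solution since C < 90°)

C = 47.22°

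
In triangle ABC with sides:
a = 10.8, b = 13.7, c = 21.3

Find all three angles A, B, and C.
Law of cosines for each angle (a² = 116.64, b² = 187.69, c² = 453.69):
cos(A) = (b² + c² − a²)/(2bc) = (187.69 + 453.69 − 116.64)/(2·13.7·21.3) = 524.74/583.62 ≈ 0.899112  ⇒  A ≈ 25.9584°
cos(B) = (a² + c² − b²)/(2ac) = (116.64 + 453.69 − 187.69)/(2·10.8·21.3) = 382.64/460.08 ≈ 0.831681  ⇒  B ≈ 33.7281°
cos(C) = (a² + b² − c²)/(2ab) = (116.64 + 187.69 − 453.69)/(2·10.8·13.7) = -149.36/295.92 ≈ -0.504731  ⇒  C ≈ 120.313°
Check: A + B + C ≈ 180°

A = 25.96°, B = 33.73°, C = 120.3°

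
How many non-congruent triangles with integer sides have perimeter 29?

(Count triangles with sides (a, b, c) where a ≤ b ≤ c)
Let a ≤ b ≤ c with a + b + c = 29. The only binding inequality is a + b > c, i.e. 29 − c > c, so c < 29/2; and c ≥ 29/3 since c is the largest side.
So 10 ≤ c ≤ 14. For each c, b runs from ⌈(29 − c)/2⌉ up to c (then a = 29 − b − c satisfies 1 ≤ a ≤ b automatically), giving c − ⌈(29 − c)/2⌉ + 1 choices.
Summing over c: 1 + 3 + 4 + 6 + 7 = 21
Check (closed form: nearest integer to p²/48 for even p, (p+3)²/48 for odd p): (29+3)²/48 = 32²/48 = 1024/48 ≈ 21.33 → 21

21 triangles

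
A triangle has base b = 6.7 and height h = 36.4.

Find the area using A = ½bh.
A = ½·b·h = ½·6.7·36.4 = ½·243.88 = 121.94

Area = 121.94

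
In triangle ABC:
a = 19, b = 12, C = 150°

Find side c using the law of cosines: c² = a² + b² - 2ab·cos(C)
c² = 19² + 12² − 2·19·12·cos(150°)
cos(150°) ≈ -0.866025
c² ≈ 361 + 144 − 456·(-0.866025) ≈ 505 + 394.908 ≈ 899.908
c ≈ √899.908 ≈ 29.9985

c = 30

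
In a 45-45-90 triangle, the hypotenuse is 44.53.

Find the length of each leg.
In a 45-45-90 triangle hypotenuse = leg·√2, so leg = hypotenuse/√2.
Leg = 44.53/√2 ≈ 44.53/1.41421 ≈ 31.4875

Each leg = 31.49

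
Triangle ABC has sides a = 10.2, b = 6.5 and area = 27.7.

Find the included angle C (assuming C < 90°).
Area = ½·a·b·sin(C)  ⇒  sin(C) = 2·Area/(a·b) = 2·27.7/(10.2·6.5) = 55.4/66.3 ≈ 0.835596
C = arcsin(0.835596) ≈ 56.6779° (taking the acute solution since C < 90°)

C = 56.68°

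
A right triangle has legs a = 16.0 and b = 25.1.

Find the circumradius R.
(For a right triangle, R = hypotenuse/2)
Hypotenuse c = √(a² + b²) = √(256 + 630.01) = √886.01 ≈ 29.7659
R = c/2 ≈ 29.7659/2 ≈ 14.883

R = 14.88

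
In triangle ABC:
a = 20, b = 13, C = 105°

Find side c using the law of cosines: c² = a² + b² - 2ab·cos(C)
c² = 20² + 13² − 2·20·13·cos(105°)
cos(105°) ≈ -0.258819
c² ≈ 400 + 169 − 520·(-0.258819) ≈ 569 + 134.586 ≈ 703.586
c ≈ √703.586 ≈ 26.5252

c = 26.53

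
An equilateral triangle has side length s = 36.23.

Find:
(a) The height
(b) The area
(a) The height splits the triangle into two 30-60-90 halves: h = s·√3/2 = 36.23·1.73205/2 ≈ 62.7522/2 ≈ 31.3761
(b) Area = (√3/4)·s² = (√3/4)·36.23² = (√3/4)·1312.6129 ≈ 0.433013·1312.6129 ≈ 568.378

Height = 31.38, Area = 568.4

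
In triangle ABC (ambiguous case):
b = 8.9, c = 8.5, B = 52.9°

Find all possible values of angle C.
b/sin(B) = c/sin(C)  ⇒  sin(C) = c·sin(B)/b = 8.5·sin(52.9°)/8.9
sin(52.9°) ≈ 0.797584
sin(C) ≈ 8.5·0.797584/8.9 ≈ 6.77946/8.9 ≈ 0.761737
Candidate 1: C₁ = arcsin(0.761737) ≈ 49.6176°  →  A = 180° − 52.9° − 49.6176° ≈ 77.4824° > 0, valid
Candidate 2: C₂ = 180° − C₁ ≈ 130.382°  →  A = 180° − 52.9° − 130.382° ≈ -3.2824° ≤ 0, not a valid triangle

C = 49.62° (one solution)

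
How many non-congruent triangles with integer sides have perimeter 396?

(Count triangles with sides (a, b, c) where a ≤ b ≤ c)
Let a ≤ b ≤ c with a + b + c = 396. The only binding inequality is a + b > c, i.e. 396 − c > c, so c < 396/2; and c ≥ 396/3 since c is the largest side.
So 132 ≤ c ≤ 197. For each c, b runs from ⌈(396 − c)/2⌉ up to c (then a = 396 − b − c satisfies 1 ≤ a ≤ b automatically), giving c − ⌈(396 − c)/2⌉ + 1 choices.
Summing over c: 1 + 2 + 4 + 5 + … + 97 + 98  (66 terms, c = 132, …, 197) = 3267
Check (closed form: nearest integer to p²/48 for even p, (p+3)²/48 for odd p): 396²/48 = 156816/48 ≈ 3267.00 → 3267

3267 triangles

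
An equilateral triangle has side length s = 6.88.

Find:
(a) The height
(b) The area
(a) The height splits the triangle into two 30-60-90 halves: h = s·√3/2 = 6.88·1.73205/2 ≈ 11.9165/2 ≈ 5.95825
(b) Area = (√3/4)·s² = (√3/4)·6.88² = (√3/4)·47.3344 ≈ 0.433013·47.3344 ≈ 20.4964

Height = 5.958, Area = 20.5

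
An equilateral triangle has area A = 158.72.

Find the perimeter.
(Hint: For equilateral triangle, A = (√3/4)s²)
A = (√3/4)s²  ⇒  s² = 4A/√3 = 4·158.72/√3 = 634.88/1.73205 ≈ 366.548
s ≈ √366.548 ≈ 19.1454
Perimeter = 3s ≈ 3·19.1454 ≈ 57.4363

Perimeter = 57.44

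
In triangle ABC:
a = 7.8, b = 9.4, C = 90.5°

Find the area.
Two sides and the included angle (SAS): A = ½·a·b·sin(C) = ½·7.8·9.4·sin(90.5°)
sin(90.5°) ≈ 0.999962
A ≈ ½·73.32·0.999962 = 36.66·0.999962 ≈ 36.6586

Area = 36.66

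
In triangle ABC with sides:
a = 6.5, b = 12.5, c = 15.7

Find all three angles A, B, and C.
Law of cosines for each angle (a² = 42.25, b² = 156.25, c² = 246.49):
cos(A) = (b² + c² − a²)/(2bc) = (156.25 + 246.49 − 42.25)/(2·12.5·15.7) = 360.49/392.5 ≈ 0.918446  ⇒  A ≈ 23.3001°
cos(B) = (a² + c² − b²)/(2ac) = (42.25 + 246.49 − 156.25)/(2·6.5·15.7) = 132.49/204.1 ≈ 0.649143  ⇒  B ≈ 49.523°
cos(C) = (a² + b² − c²)/(2ab) = (42.25 + 156.25 − 246.49)/(2·6.5·12.5) = -47.99/162.5 ≈ -0.295323  ⇒  C ≈ 107.177°
Check: A + B + C ≈ 180°

A = 23.3°, B = 49.52°, C = 107.2°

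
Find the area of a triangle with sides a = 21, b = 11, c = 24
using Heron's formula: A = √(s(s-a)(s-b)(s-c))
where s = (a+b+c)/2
s = (21 + 11 + 24)/2 = 56/2 = 28
s − a = 7, s − b = 17, s − c = 4
s(s−a)(s−b)(s−c) = 28·7·17·4 = 13328
Area = √13328 ≈ 115.447

s = 28.0, Area = 115.4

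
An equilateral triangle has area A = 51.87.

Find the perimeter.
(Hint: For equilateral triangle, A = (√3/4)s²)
A = (√3/4)s²  ⇒  s² = 4A/√3 = 4·51.87/√3 = 207.48/1.73205 ≈ 119.789
s ≈ √119.789 ≈ 10.9448
Perimeter = 3s ≈ 3·10.9448 ≈ 32.8344

Perimeter = 32.83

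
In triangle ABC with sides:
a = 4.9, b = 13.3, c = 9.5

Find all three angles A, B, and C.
Law of cosines for each angle (a² = 24.01, b² = 176.89, c² = 90.25):
cos(A) = (b² + c² − a²)/(2bc) = (176.89 + 90.25 − 24.01)/(2·13.3·9.5) = 243.13/252.7 ≈ 0.962129  ⇒  A ≈ 15.8187°
cos(B) = (a² + c² − b²)/(2ac) = (24.01 + 90.25 − 176.89)/(2·4.9·9.5) = -62.63/93.1 ≈ -0.672718  ⇒  B ≈ 132.277°
cos(C) = (a² + b² − c²)/(2ab) = (24.01 + 176.89 − 90.25)/(2·4.9·13.3) = 110.65/130.34 ≈ 0.848934  ⇒  C ≈ 31.9041°
Check: A + B + C ≈ 180°

A = 15.82°, B = 132.3°, C = 31.9°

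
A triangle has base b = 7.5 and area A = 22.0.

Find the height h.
A = ½·b·h  ⇒  h = 2A/b = 2·22.0/7.5 = 44/7.5 ≈ 5.86667

h = 5.867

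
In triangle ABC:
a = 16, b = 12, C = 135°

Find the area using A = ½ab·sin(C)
A = ½·a·b·sin(C) = ½·16·12·sin(135°)
sin(135°) ≈ 0.707107
A ≈ ½·192·0.707107 = 96·0.707107 ≈ 67.8823

Area = 67.88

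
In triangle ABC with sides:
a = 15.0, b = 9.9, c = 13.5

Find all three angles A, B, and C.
Law of cosines for each angle (a² = 225, b² = 98.01, c² = 182.25):
cos(A) = (b² + c² − a²)/(2bc) = (98.01 + 182.25 − 225)/(2·9.9·13.5) = 55.26/267.3 ≈ 0.206734  ⇒  A ≈ 78.069°
cos(B) = (a² + c² − b²)/(2ac) = (225 + 182.25 − 98.01)/(2·15.0·13.5) = 309.24/405 ≈ 0.763556  ⇒  B ≈ 40.2213°
cos(C) = (a² + b² − c²)/(2ab) = (225 + 98.01 − 182.25)/(2·15.0·9.9) = 140.76/297 ≈ 0.473939  ⇒  C ≈ 61.7097°
Check: A + B + C ≈ 180°

A = 78.07°, B = 40.22°, C = 61.71°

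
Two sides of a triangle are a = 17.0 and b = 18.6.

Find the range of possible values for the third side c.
Triangle inequality: |a − b| < c < a + b
|a − b| = |17.0 − 18.6| = 1.6
a + b = 17.0 + 18.6 = 35.6

1.6 < c < 35.6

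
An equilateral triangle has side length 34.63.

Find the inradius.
r = Area/s with s the semi-perimeter.
Area = (√3/4)·34.63² = (√3/4)·1199.2369 ≈ 0.433013·1199.2369 ≈ 519.285
s = 3·34.63/2 = 51.945
r ≈ 519.285/51.945 ≈ 9.99682
(Equivalently r = side/(2√3) = 34.63/3.4641 ≈ 9.99682.)

r = 9.997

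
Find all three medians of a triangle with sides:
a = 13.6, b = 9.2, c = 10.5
Median formula: m_a = ½√(2b² + 2c² − a²) (and cyclically). a² = 184.96, b² = 84.64, c² = 110.25.
m_a = ½√(2·84.64 + 2·110.25 − 184.96) = ½√204.82 ≈ ½·14.3115 ≈ 7.15577
m_b = ½√(2·184.96 + 2·110.25 − 84.64) = ½√505.78 ≈ ½·22.4896 ≈ 11.2448
m_c = ½√(2·184.96 + 2·84.64 − 110.25) = ½√428.95 ≈ ½·20.7111 ≈ 10.3556

m_a = 7.156, m_b = 11.24, m_c = 10.36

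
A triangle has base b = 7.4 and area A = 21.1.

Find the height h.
A = ½·b·h  ⇒  h = 2A/b = 2·21.1/7.4 = 42.2/7.4 ≈ 5.7027

h = 5.703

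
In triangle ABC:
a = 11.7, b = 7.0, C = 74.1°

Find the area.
Two sides and the included angle (SAS): A = ½·a·b·sin(C) = ½·11.7·7.0·sin(74.1°)
sin(74.1°) ≈ 0.961741
A ≈ ½·81.9·0.961741 = 40.95·0.961741 ≈ 39.3833

Area = 39.38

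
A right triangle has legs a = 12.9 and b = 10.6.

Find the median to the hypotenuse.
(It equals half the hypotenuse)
Hypotenuse c = √(a² + b²) = √(166.41 + 112.36) = √278.77 ≈ 16.6964
Median to hypotenuse = c/2 ≈ 16.6964/2 ≈ 8.3482

Median = 8.348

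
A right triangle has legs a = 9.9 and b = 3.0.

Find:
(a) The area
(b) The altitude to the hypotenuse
(a) The legs are perpendicular, so Area = ½·a·b = ½·9.9·3.0 = ½·29.7 = 14.85
(b) Hypotenuse c = √(a² + b²) = √(98.01 + 9) = √107.01 ≈ 10.3446
    Area = ½·c·h_c  ⇒  h_c = 2·Area/c = 29.7/10.3446 ≈ 2.87107

Area = 14.85, h_c = 2.871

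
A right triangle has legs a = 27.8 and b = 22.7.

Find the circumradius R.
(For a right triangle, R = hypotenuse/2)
Hypotenuse c = √(a² + b²) = √(772.84 + 515.29) = √1288.13 ≈ 35.8905
R = c/2 ≈ 35.8905/2 ≈ 17.9453

R = 17.95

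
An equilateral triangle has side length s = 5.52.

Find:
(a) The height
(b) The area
(a) The height splits the triangle into two 30-60-90 halves: h = s·√3/2 = 5.52·1.73205/2 ≈ 9.56092/2 ≈ 4.78046
(b) Area = (√3/4)·s² = (√3/4)·5.52² = (√3/4)·30.4704 ≈ 0.433013·30.4704 ≈ 13.1941

Height = 4.78, Area = 13.19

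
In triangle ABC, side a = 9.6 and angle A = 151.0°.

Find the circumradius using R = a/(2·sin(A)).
R = a/(2·sin(A)) = 9.6/(2·sin(151.0°))
sin(151.0°) ≈ 0.48481
R ≈ 9.6/(2·0.48481) = 9.6/0.969619 ≈ 9.90079

R = 9.901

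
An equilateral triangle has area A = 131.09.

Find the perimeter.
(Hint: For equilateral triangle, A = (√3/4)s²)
A = (√3/4)s²  ⇒  s² = 4A/√3 = 4·131.09/√3 = 524.36/1.73205 ≈ 302.739
s ≈ √302.739 ≈ 17.3994
Perimeter = 3s ≈ 3·17.3994 ≈ 52.1982

Perimeter = 52.2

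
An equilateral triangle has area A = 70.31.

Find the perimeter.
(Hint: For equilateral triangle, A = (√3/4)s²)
A = (√3/4)s²  ⇒  s² = 4A/√3 = 4·70.31/√3 = 281.24/1.73205 ≈ 162.374
s ≈ √162.374 ≈ 12.7426
Perimeter = 3s ≈ 3·12.7426 ≈ 38.2278

Perimeter = 38.23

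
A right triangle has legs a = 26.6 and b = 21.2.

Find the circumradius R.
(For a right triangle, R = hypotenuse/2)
Hypotenuse c = √(a² + b²) = √(707.56 + 449.44) = √1157 ≈ 34.0147
R = c/2 ≈ 34.0147/2 ≈ 17.0074

R = 17.01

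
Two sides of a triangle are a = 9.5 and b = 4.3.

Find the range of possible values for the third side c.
Triangle inequality: |a − b| < c < a + b
|a − b| = |9.5 − 4.3| = 5.2
a + b = 9.5 + 4.3 = 13.8

5.2 < c < 13.8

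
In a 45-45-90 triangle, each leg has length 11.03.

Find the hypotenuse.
In a 45-45-90 triangle the sides are in ratio 1 : 1 : √2, so hypotenuse = leg·√2.
Hypotenuse = 11.03·√2 ≈ 11.03·1.41421 ≈ 15.5988

Hypotenuse = 11.03√2 = 15.6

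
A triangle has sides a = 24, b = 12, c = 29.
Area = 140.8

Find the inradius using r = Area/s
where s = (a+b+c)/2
s = (24 + 12 + 29)/2 = 65/2 = 32.5
r = Area/s = 140.8/32.5 ≈ 4.33231

r = 4.332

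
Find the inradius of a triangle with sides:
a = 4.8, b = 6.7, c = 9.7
r = Area/s where s is the semi-perimeter.
s = (4.8 + 6.7 + 9.7)/2 = 21.2/2 = 10.6
Area = √(s(s−a)(s−b)(s−c)) = √(10.6·5.8·3.9·0.9) ≈ √215.795 ≈ 14.69
r ≈ 14.69/10.6 ≈ 1.38584

r = 1.386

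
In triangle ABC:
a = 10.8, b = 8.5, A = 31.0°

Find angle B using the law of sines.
a/sin(A) = b/sin(B)  ⇒  sin(B) = b·sin(A)/a = 8.5·sin(31.0°)/10.8
sin(31.0°) ≈ 0.515038
sin(B) ≈ 8.5·0.515038/10.8 ≈ 4.37782/10.8 ≈ 0.405354
B = arcsin(0.405354) ≈ 23.9133°
(Since b ≤ a we need B ≤ A, so the obtuse alternative 180° − 23.9133° ≈ 156.087° is rejected.)

B = 23.91°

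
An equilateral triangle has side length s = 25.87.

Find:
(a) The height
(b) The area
(a) The height splits the triangle into two 30-60-90 halves: h = s·√3/2 = 25.87·1.73205/2 ≈ 44.8082/2 ≈ 22.4041
(b) Area = (√3/4)·s² = (√3/4)·25.87² = (√3/4)·669.2569 ≈ 0.433013·669.2569 ≈ 289.797

Height = 22.4, Area = 289.8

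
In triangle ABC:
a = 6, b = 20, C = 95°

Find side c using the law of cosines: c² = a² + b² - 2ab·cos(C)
c² = 6² + 20² − 2·6·20·cos(95°)
cos(95°) ≈ -0.0871557
c² ≈ 36 + 400 − 240·(-0.0871557) ≈ 436 + 20.9174 ≈ 456.917
c ≈ √456.917 ≈ 21.3756

c = 21.38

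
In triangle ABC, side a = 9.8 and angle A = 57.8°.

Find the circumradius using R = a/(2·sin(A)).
R = a/(2·sin(A)) = 9.8/(2·sin(57.8°))
sin(57.8°) ≈ 0.846193
R ≈ 9.8/(2·0.846193) = 9.8/1.69239 ≈ 5.79064

R = 5.791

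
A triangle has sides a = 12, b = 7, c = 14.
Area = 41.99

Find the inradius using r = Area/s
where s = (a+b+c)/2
s = (12 + 7 + 14)/2 = 33/2 = 16.5
r = Area/s = 41.99/16.5 ≈ 2.54485

r = 2.545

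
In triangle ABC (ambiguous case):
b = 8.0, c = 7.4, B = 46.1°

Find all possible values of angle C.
b/sin(B) = c/sin(C)  ⇒  sin(C) = c·sin(B)/b = 7.4·sin(46.1°)/8.0
sin(46.1°) ≈ 0.720551
sin(C) ≈ 7.4·0.720551/8.0 ≈ 5.33208/8.0 ≈ 0.66651
Candidate 1: C₁ = arcsin(0.66651) ≈ 41.7983°  →  A = 180° − 46.1° − 41.7983° ≈ 92.1017° > 0, valid
Candidate 2: C₂ = 180° − C₁ ≈ 138.202°  →  A = 180° − 46.1° − 138.202° ≈ -4.3017° ≤ 0, not a valid triangle

C = 41.8° (one solution)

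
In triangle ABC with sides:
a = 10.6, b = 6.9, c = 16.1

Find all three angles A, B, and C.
Law of cosines for each angle (a² = 112.36, b² = 47.61, c² = 259.21):
cos(A) = (b² + c² − a²)/(2bc) = (47.61 + 259.21 − 112.36)/(2·6.9·16.1) = 194.46/222.18 ≈ 0.875236  ⇒  A ≈ 28.927°
cos(B) = (a² + c² − b²)/(2ac) = (112.36 + 259.21 − 47.61)/(2·10.6·16.1) = 323.96/341.32 ≈ 0.949139  ⇒  B ≈ 18.3523°
cos(C) = (a² + b² − c²)/(2ab) = (112.36 + 47.61 − 259.21)/(2·10.6·6.9) = -99.24/146.28 ≈ -0.678425  ⇒  C ≈ 132.721°
Check: A + B + C ≈ 180°

A = 28.93°, B = 18.35°, C = 132.7°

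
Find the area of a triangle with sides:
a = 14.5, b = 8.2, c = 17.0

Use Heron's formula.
s = (14.5 + 8.2 + 17.0)/2 = 39.7/2 = 19.85
s − a = 5.35, s − b = 11.65, s − c = 2.85
s(s−a)(s−b)(s−c) = 19.85·5.35·11.65·2.85 ≈ 3526.02
Area = √3526.02 ≈ 59.3803

Area = 59.38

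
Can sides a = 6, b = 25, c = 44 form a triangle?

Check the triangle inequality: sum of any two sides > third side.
a + b vs c: 6 + 25 = 31 ≤ 44  ✗
a + c vs b: 6 + 44 = 50 > 25  ✓
b + c vs a: 25 + 44 = 69 > 6  ✓

No: 6 + 25 = 31 is not > 44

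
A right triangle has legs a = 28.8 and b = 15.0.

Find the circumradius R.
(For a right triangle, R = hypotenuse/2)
Hypotenuse c = √(a² + b²) = √(829.44 + 225) = √1054.44 ≈ 32.4721
R = c/2 ≈ 32.4721/2 ≈ 16.2361

R = 16.24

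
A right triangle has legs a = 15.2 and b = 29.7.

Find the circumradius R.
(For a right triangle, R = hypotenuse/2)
Hypotenuse c = √(a² + b²) = √(231.04 + 882.09) = √1113.13 ≈ 33.3636
R = c/2 ≈ 33.3636/2 ≈ 16.6818

R = 16.68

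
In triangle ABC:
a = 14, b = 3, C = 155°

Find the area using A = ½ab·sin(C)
A = ½·a·b·sin(C) = ½·14·3·sin(155°)
sin(155°) ≈ 0.422618
A ≈ ½·42·0.422618 = 21·0.422618 ≈ 8.87498

Area = 8.875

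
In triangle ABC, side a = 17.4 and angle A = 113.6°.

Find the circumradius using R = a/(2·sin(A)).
R = a/(2·sin(A)) = 17.4/(2·sin(113.6°))
sin(113.6°) ≈ 0.916363
R ≈ 17.4/(2·0.916363) = 17.4/1.83273 ≈ 9.49406

R = 9.494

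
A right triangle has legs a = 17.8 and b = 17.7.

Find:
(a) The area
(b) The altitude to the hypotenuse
(a) The legs are perpendicular, so Area = ½·a·b = ½·17.8·17.7 = ½·315.06 = 157.53
(b) Hypotenuse c = √(a² + b²) = √(316.84 + 313.29) = √630.13 ≈ 25.1024
    Area = ½·c·h_c  ⇒  h_c = 2·Area/c = 315.06/25.1024 ≈ 12.551

Area = 157.53, h_c = 12.55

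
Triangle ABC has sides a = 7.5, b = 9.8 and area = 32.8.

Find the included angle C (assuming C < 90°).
Area = ½·a·b·sin(C)  ⇒  sin(C) = 2·Area/(a·b) = 2·32.8/(7.5·9.8) = 65.6/73.5 ≈ 0.892517
C = arcsin(0.892517) ≈ 63.1913° (taking the acute solution since C < 90°)

C = 63.19°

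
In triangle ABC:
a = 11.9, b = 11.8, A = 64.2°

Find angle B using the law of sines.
a/sin(A) = b/sin(B)  ⇒  sin(B) = b·sin(A)/a = 11.8·sin(64.2°)/11.9
sin(64.2°) ≈ 0.900319
sin(B) ≈ 11.8·0.900319/11.9 ≈ 10.6238/11.9 ≈ 0.892753
B = arcsin(0.892753) ≈ 63.2213°
(Since b ≤ a we need B ≤ A, so the obtuse alternative 180° − 63.2213° ≈ 116.779° is rejected.)

B = 63.22°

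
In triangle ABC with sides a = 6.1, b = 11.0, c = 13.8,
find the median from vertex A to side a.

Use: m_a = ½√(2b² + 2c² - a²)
m_a = ½√(2·11.0² + 2·13.8² − 6.1²) = ½√(2·121 + 2·190.44 − 37.21) = ½√(242 + 380.88 − 37.21) = ½√585.67
√585.67 ≈ 24.2006, so m_a ≈ 12.1003

m_a = 12.1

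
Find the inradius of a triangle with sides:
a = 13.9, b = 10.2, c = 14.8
r = Area/s where s is the semi-perimeter.
s = (13.9 + 10.2 + 14.8)/2 = 38.9/2 = 19.45
Area = √(s(s−a)(s−b)(s−c)) = √(19.45·5.55·9.25·4.65) ≈ √4643.09 ≈ 68.1402
r ≈ 68.1402/19.45 ≈ 3.50335

r = 3.503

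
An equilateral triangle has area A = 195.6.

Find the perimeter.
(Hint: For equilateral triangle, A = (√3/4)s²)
A = (√3/4)s²  ⇒  s² = 4A/√3 = 4·195.6/√3 = 782.4/1.73205 ≈ 451.719
s ≈ √451.719 ≈ 21.2537
Perimeter = 3s ≈ 3·21.2537 ≈ 63.761

Perimeter = 63.76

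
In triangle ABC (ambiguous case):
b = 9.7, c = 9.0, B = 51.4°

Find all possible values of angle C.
b/sin(B) = c/sin(C)  ⇒  sin(C) = c·sin(B)/b = 9.0·sin(51.4°)/9.7
sin(51.4°) ≈ 0.78152
sin(C) ≈ 9.0·0.78152/9.7 ≈ 7.03368/9.7 ≈ 0.725122
Candidate 1: C₁ = arcsin(0.725122) ≈ 46.479°  →  A = 180° − 51.4° − 46.479° ≈ 82.121° > 0, valid
Candidate 2: C₂ = 180° − C₁ ≈ 133.521°  →  A = 180° − 51.4° − 133.521° ≈ -4.921° ≤ 0, not a valid triangle

C = 46.48° (one solution)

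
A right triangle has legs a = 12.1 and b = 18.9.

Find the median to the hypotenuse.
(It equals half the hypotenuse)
Hypotenuse c = √(a² + b²) = √(146.41 + 357.21) = √503.62 ≈ 22.4415
Median to hypotenuse = c/2 ≈ 22.4415/2 ≈ 11.2207

Median = 11.22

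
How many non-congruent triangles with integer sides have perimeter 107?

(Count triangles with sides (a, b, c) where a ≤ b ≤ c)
Let a ≤ b ≤ c with a + b + c = 107. The only binding inequality is a + b > c, i.e. 107 − c > c, so c < 107/2; and c ≥ 107/3 since c is the largest side.
So 36 ≤ c ≤ 53. For each c, b runs from ⌈(107 − c)/2⌉ up to c (then a = 107 − b − c satisfies 1 ≤ a ≤ b automatically), giving c − ⌈(107 − c)/2⌉ + 1 choices.
Summing over c: 1 + 3 + 4 + 6 + … + 25 + 27  (18 terms, c = 36, …, 53) = 252
Check (closed form: nearest integer to p²/48 for even p, (p+3)²/48 for odd p): (107+3)²/48 = 110²/48 = 12100/48 ≈ 252.08 → 252

252 triangles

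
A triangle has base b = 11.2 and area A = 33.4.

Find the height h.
A = ½·b·h  ⇒  h = 2A/b = 2·33.4/11.2 = 66.8/11.2 ≈ 5.96429

h = 5.964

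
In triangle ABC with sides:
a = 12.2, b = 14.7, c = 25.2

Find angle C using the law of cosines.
c² = a² + b² − 2ab·cos(C)  ⇒  cos(C) = (a² + b² − c²)/(2ab)
cos(C) = (12.2² + 14.7² − 25.2²)/(2·12.2·14.7) = (148.84 + 216.09 − 635.04)/358.68 = -270.11/358.68 ≈ -0.753067
C = arccos(-0.753067) ≈ 138.857°

C = 138.9°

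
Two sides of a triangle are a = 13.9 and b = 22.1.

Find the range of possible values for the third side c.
Triangle inequality: |a − b| < c < a + b
|a − b| = |13.9 − 22.1| = 8.2
a + b = 13.9 + 22.1 = 36

8.2 < c < 36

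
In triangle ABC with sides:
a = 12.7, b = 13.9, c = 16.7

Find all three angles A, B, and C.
Law of cosines for each angle (a² = 161.29, b² = 193.21, c² = 278.89):
cos(A) = (b² + c² − a²)/(2bc) = (193.21 + 278.89 − 161.29)/(2·13.9·16.7) = 310.81/464.26 ≈ 0.669474  ⇒  A ≈ 47.9735°
cos(B) = (a² + c² − b²)/(2ac) = (161.29 + 278.89 − 193.21)/(2·12.7·16.7) = 246.97/424.18 ≈ 0.582229  ⇒  B ≈ 54.3925°
cos(C) = (a² + b² − c²)/(2ab) = (161.29 + 193.21 − 278.89)/(2·12.7·13.9) = 75.61/353.06 ≈ 0.214156  ⇒  C ≈ 77.634°
Check: A + B + C ≈ 180°

A = 47.97°, B = 54.39°, C = 77.63°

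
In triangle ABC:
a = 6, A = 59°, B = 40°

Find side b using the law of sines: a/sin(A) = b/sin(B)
a/sin(A) = b/sin(B)  ⇒  b = a·sin(B)/sin(A) = 6·sin(40°)/sin(59°)
sin(40°) ≈ 0.642788, sin(59°) ≈ 0.857167
b ≈ 6·0.642788/0.857167 ≈ 3.85673/0.857167 ≈ 4.49938

b = 4.499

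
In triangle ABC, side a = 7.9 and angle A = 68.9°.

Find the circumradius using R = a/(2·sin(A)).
R = a/(2·sin(A)) = 7.9/(2·sin(68.9°))
sin(68.9°) ≈ 0.932954
R ≈ 7.9/(2·0.932954) = 7.9/1.86591 ≈ 4.23387

R = 4.234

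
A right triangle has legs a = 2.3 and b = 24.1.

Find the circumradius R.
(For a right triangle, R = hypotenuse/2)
Hypotenuse c = √(a² + b²) = √(5.29 + 580.81) = √586.1 ≈ 24.2095
R = c/2 ≈ 24.2095/2 ≈ 12.1048

R = 12.1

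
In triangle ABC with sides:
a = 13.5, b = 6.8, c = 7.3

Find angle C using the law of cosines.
c² = a² + b² − 2ab·cos(C)  ⇒  cos(C) = (a² + b² − c²)/(2ab)
cos(C) = (13.5² + 6.8² − 7.3²)/(2·13.5·6.8) = (182.25 + 46.24 − 53.29)/183.6 = 175.2/183.6 ≈ 0.954248
C = arccos(0.954248) ≈ 17.3985°

C = 17.4°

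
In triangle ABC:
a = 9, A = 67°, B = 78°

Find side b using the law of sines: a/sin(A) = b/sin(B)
a/sin(A) = b/sin(B)  ⇒  b = a·sin(B)/sin(A) = 9·sin(78°)/sin(67°)
sin(78°) ≈ 0.978148, sin(67°) ≈ 0.920505
b ≈ 9·0.978148/0.920505 ≈ 8.80333/0.920505 ≈ 9.56359

b = 9.564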